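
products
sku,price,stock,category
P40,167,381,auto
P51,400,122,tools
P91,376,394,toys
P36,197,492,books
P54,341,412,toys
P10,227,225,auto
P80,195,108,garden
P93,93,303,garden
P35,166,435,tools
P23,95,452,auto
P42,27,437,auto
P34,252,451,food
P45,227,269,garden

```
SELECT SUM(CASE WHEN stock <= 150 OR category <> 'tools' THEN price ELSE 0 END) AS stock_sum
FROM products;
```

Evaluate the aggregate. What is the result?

sku=P40: ✓ → 167
sku=P51: ✓ → 400
sku=P91: ✓ → 376
sku=P36: ✓ → 197
sku=P54: ✓ → 341
sku=P10: ✓ → 227
sku=P80: ✓ → 195
sku=P93: ✓ → 93
sku=P35: ✗
sku=P23: ✓ → 95
sku=P42: ✓ → 27
sku=P34: ✓ → 252
sku=P45: ✓ → 227
stock_sum = 167 + 400 + 376 + 197 + 341 + 227 + 195 + 93 + 95 + 27 + 252 + 227 = 2597

2597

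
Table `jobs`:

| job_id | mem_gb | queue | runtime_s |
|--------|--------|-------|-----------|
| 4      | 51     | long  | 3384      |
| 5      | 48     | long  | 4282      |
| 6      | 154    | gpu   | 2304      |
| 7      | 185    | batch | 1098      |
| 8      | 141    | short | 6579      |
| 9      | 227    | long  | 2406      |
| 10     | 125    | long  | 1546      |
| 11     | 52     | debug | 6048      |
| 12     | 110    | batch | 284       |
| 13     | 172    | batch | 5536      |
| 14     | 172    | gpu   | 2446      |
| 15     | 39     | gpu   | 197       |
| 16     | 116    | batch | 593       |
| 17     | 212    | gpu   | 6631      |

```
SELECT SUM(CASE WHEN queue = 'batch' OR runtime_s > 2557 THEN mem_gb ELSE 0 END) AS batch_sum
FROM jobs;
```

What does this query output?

job_id=4: ✓ → 51
job_id=5: ✓ → 48
job_id=6: ✗
job_id=7: ✓ → 185
job_id=8: ✓ → 141
job_id=9: ✗
job_id=10: ✗
job_id=11: ✓ → 52
job_id=12: ✓ → 110
job_id=13: ✓ → 172
job_id=14: ✗
job_id=15: ✗
job_id=16: ✓ → 116
job_id=17: ✓ → 212
batch_sum = 51 + 48 + 185 + 141 + 52 + 110 + 172 + 116 + 212 = 1087

1087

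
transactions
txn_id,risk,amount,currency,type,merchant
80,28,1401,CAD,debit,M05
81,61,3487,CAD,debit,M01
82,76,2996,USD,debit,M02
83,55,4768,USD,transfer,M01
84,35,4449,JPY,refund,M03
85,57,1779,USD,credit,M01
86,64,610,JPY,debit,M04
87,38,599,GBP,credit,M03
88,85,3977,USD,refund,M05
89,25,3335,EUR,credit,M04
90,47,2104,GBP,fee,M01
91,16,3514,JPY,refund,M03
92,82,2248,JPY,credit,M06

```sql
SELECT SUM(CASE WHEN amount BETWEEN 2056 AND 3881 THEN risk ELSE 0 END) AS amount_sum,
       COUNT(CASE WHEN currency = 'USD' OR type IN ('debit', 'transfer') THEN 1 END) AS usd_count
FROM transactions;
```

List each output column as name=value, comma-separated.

amount_sum=307, usd_count=7

[amount_sum: amount BETWEEN 2056 AND 3881]
txn_id=80: ✗
txn_id=81: ✓ → 61
txn_id=82: ✓ → 76
txn_id=83: ✗
txn_id=84: ✗
txn_id=85: ✗
txn_id=86: ✗
txn_id=87: ✗
txn_id=88: ✗
txn_id=89: ✓ → 25
txn_id=90: ✓ → 47
txn_id=91: ✓ → 16
txn_id=92: ✓ → 82
amount_sum = 61 + 76 + 25 + 47 + 16 + 82 = 307
—
[usd_count: currency = 'USD' OR type IN ('debit', 'transfer')]
txn_id=80: ✓ → 1
txn_id=81: ✓ → 1
txn_id=82: ✓ → 1
txn_id=83: ✓ → 1
txn_id=84: ✗
txn_id=85: ✓ → 1
txn_id=86: ✓ → 1
txn_id=87: ✗
txn_id=88: ✓ → 1
txn_id=89: ✗
txn_id=90: ✗
txn_id=91: ✗
txn_id=92: ✗
usd_count = COUNT(1, 1, 1, 1, 1, 1, 1) = 7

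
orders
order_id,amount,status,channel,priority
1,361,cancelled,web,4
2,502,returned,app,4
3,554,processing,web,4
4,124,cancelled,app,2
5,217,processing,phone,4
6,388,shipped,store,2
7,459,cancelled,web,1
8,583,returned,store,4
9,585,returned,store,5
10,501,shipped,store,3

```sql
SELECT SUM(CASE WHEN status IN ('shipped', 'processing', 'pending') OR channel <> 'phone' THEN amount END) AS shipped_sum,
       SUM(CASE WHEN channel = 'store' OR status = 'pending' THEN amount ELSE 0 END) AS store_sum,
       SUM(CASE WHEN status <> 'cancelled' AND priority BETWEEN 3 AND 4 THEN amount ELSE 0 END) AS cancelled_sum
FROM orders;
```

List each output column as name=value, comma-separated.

[shipped_sum: status IN ('shipped', 'processing', 'pending') OR channel <> 'phone']
order_id=1: ✓ → 361
order_id=2: ✓ → 502
order_id=3: ✓ → 554
order_id=4: ✓ → 124
order_id=5: ✓ → 217
order_id=6: ✓ → 388
order_id=7: ✓ → 459
order_id=8: ✓ → 583
order_id=9: ✓ → 585
order_id=10: ✓ → 501
shipped_sum = 361 + 502 + 554 + 124 + 217 + 388 + 459 + 583 + 585 + 501 = 4274
—
[store_sum: channel = 'store' OR status = 'pending']
order_id=1: ✗
order_id=2: ✗
order_id=3: ✗
order_id=4: ✗
order_id=5: ✗
order_id=6: ✓ → 388
order_id=7: ✗
order_id=8: ✓ → 583
order_id=9: ✓ → 585
order_id=10: ✓ → 501
store_sum = 388 + 583 + 585 + 501 = 2057
—
[cancelled_sum: status <> 'cancelled' AND priority BETWEEN 3 AND 4]
order_id=1: ✗
order_id=2: ✓ → 502
order_id=3: ✓ → 554
order_id=4: ✗
order_id=5: ✓ → 217
order_id=6: ✗
order_id=7: ✗
order_id=8: ✓ → 583
order_id=9: ✗
order_id=10: ✓ → 501
cancelled_sum = 502 + 554 + 217 + 583 + 501 = 2357

shipped_sum=4274, store_sum=2057, cancelled_sum=2357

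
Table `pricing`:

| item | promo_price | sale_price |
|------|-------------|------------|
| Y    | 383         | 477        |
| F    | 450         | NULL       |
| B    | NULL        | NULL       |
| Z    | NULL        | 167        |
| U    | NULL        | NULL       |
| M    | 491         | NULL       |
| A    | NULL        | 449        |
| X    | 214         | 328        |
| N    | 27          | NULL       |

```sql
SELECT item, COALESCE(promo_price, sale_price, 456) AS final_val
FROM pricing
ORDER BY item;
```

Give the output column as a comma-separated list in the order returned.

449, 456, 450, 491, 27, 456, 214, 383, 167

item=A: promo_price=NULL, sale_price=449 → 449
item=B: promo_price=NULL, sale_price=NULL, → literal 456 → 456
item=F: promo_price=450 → 450
item=M: promo_price=491 → 491
item=N: promo_price=27 → 27
item=U: promo_price=NULL, sale_price=NULL, → literal 456 → 456
item=X: promo_price=214 → 214
item=Y: promo_price=383 → 383
item=Z: promo_price=NULL, sale_price=167 → 167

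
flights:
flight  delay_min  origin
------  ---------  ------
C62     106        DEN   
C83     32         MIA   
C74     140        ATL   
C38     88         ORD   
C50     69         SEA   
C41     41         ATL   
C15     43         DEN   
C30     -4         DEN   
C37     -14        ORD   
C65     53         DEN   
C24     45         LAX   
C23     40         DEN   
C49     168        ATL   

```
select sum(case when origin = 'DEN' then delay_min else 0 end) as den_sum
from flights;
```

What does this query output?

flight=C62: ✓ → 106
flight=C83: ✗
flight=C74: ✗
flight=C38: ✗
flight=C50: ✗
flight=C41: ✗
flight=C15: ✓ → 43
flight=C30: ✓ → -4
flight=C37: ✗
flight=C65: ✓ → 53
flight=C24: ✗
flight=C23: ✓ → 40
flight=C49: ✗
den_sum = 106 + 43 + -4 + 53 + 40 = 238

238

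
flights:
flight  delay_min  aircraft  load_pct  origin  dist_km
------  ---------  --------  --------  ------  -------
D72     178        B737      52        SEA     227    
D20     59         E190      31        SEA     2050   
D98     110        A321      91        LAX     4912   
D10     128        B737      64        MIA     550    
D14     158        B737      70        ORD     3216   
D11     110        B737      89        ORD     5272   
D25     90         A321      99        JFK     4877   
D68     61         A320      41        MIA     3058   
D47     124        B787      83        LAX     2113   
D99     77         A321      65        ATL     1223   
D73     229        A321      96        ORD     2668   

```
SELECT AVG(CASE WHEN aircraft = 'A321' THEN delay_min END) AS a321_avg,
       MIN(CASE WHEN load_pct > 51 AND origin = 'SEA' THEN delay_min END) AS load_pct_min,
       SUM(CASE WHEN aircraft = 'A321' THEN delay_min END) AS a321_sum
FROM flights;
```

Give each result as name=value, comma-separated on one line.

a321_avg=126.5, load_pct_min=178, a321_sum=506

[a321_avg: aircraft = 'A321']
flight=D72: ✗
flight=D20: ✗
flight=D98: ✓ → 110
flight=D10: ✗
flight=D14: ✗
flight=D11: ✗
flight=D25: ✓ → 90
flight=D68: ✗
flight=D47: ✗
flight=D99: ✓ → 77
flight=D73: ✓ → 229
a321_avg = (110 + 90 + 77 + 229) / 4 = 126.5
—
[load_pct_min: load_pct > 51 AND origin = 'SEA']
flight=D72: ✓ → 178
flight=D20: ✗
flight=D98: ✗
flight=D10: ✗
flight=D14: ✗
flight=D11: ✗
flight=D25: ✗
flight=D68: ✗
flight=D47: ✗
flight=D99: ✗
flight=D73: ✗
load_pct_min = MIN(178) = 178
—
[a321_sum: aircraft = 'A321']
flight=D72: ✗
flight=D20: ✗
flight=D98: ✓ → 110
flight=D10: ✗
flight=D14: ✗
flight=D11: ✗
flight=D25: ✓ → 90
flight=D68: ✗
flight=D47: ✗
flight=D99: ✓ → 77
flight=D73: ✓ → 229
a321_sum = 110 + 90 + 77 + 229 = 506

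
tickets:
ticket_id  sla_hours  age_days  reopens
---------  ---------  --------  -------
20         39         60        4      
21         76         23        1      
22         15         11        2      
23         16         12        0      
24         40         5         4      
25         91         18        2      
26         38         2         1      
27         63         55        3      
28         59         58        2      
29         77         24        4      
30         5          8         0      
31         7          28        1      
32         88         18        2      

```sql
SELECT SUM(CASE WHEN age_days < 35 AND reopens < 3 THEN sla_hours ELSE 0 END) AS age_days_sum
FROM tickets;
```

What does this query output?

336

ticket_id=20: ✗
ticket_id=21: ✓ → 76
ticket_id=22: ✓ → 15
ticket_id=23: ✓ → 16
ticket_id=24: ✗
ticket_id=25: ✓ → 91
ticket_id=26: ✓ → 38
ticket_id=27: ✗
ticket_id=28: ✗
ticket_id=29: ✗
ticket_id=30: ✓ → 5
ticket_id=31: ✓ → 7
ticket_id=32: ✓ → 88
age_days_sum = 76 + 15 + 16 + 91 + 38 + 5 + 7 + 88 = 336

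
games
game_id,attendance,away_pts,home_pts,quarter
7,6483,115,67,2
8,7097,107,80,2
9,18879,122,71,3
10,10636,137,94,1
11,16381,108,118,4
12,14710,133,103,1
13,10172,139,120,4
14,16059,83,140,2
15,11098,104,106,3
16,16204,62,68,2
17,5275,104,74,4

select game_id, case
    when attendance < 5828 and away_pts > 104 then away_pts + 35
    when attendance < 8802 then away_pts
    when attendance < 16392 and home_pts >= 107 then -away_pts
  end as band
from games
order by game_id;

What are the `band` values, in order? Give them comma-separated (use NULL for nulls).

game_id=7: attendance < 8802 → 115
game_id=8: attendance < 8802 → 107
game_id=9: (no match → NULL) → NULL
game_id=10: (no match → NULL) → NULL
game_id=11: attendance < 16392 and home_pts >= 107 → -108
game_id=12: (no match → NULL) → NULL
game_id=13: attendance < 16392 and home_pts >= 107 → -139
game_id=14: attendance < 16392 and home_pts >= 107 → -83
game_id=15: (no match → NULL) → NULL
game_id=16: (no match → NULL) → NULL
game_id=17: attendance < 8802 → 104

115, 107, NULL, NULL, -108, NULL, -139, -83, NULL, NULL, 104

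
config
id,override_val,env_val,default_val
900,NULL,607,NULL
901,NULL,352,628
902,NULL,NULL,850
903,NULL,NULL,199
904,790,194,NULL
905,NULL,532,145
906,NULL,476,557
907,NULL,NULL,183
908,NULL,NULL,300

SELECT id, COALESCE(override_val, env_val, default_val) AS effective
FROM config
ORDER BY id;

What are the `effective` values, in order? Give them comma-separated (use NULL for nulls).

607, 352, 850, 199, 790, 532, 476, 183, 300

id=900: override_val=NULL, env_val=607 → 607
id=901: override_val=NULL, env_val=352 → 352
id=902: override_val=NULL, env_val=NULL, default_val=850 → 850
id=903: override_val=NULL, env_val=NULL, default_val=199 → 199
id=904: override_val=790 → 790
id=905: override_val=NULL, env_val=532 → 532
id=906: override_val=NULL, env_val=476 → 476
id=907: override_val=NULL, env_val=NULL, default_val=183 → 183
id=908: override_val=NULL, env_val=NULL, default_val=300 → 300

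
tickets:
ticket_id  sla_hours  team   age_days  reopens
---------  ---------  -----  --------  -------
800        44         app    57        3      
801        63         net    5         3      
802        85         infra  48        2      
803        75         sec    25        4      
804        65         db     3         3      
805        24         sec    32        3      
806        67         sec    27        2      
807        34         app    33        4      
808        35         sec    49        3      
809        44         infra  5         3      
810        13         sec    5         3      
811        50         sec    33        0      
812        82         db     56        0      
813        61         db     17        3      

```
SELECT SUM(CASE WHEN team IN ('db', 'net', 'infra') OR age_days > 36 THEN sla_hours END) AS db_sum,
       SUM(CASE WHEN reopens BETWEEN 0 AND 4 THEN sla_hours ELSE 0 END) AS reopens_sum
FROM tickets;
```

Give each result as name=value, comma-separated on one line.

db_sum=479, reopens_sum=742

[db_sum: team IN ('db', 'net', 'infra') OR age_days > 36]
ticket_id=800: ✓ → 44
ticket_id=801: ✓ → 63
ticket_id=802: ✓ → 85
ticket_id=803: ✗
ticket_id=804: ✓ → 65
ticket_id=805: ✗
ticket_id=806: ✗
ticket_id=807: ✗
ticket_id=808: ✓ → 35
ticket_id=809: ✓ → 44
ticket_id=810: ✗
ticket_id=811: ✗
ticket_id=812: ✓ → 82
ticket_id=813: ✓ → 61
db_sum = 44 + 63 + 85 + 65 + 35 + 44 + 82 + 61 = 479
—
[reopens_sum: reopens BETWEEN 0 AND 4]
ticket_id=800: ✓ → 44
ticket_id=801: ✓ → 63
ticket_id=802: ✓ → 85
ticket_id=803: ✓ → 75
ticket_id=804: ✓ → 65
ticket_id=805: ✓ → 24
ticket_id=806: ✓ → 67
ticket_id=807: ✓ → 34
ticket_id=808: ✓ → 35
ticket_id=809: ✓ → 44
ticket_id=810: ✓ → 13
ticket_id=811: ✓ → 50
ticket_id=812: ✓ → 82
ticket_id=813: ✓ → 61
reopens_sum = 44 + 63 + 85 + 75 + 65 + 24 + 67 + 34 + 35 + 44 + 13 + 50 + 82 + 61 = 742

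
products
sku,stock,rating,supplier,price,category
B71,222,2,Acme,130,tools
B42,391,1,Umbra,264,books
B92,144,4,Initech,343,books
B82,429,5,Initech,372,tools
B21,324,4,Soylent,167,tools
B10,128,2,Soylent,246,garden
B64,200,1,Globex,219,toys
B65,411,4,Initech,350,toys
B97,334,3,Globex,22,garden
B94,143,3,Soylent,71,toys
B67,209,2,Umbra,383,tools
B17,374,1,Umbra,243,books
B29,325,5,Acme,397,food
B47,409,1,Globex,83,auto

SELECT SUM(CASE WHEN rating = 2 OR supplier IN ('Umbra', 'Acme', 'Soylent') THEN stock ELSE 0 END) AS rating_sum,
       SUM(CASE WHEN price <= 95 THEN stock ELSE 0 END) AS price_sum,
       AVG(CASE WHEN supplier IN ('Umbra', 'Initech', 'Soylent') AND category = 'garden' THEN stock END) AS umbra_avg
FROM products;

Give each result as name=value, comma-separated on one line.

rating_sum=2116, price_sum=886, umbra_avg=128

[rating_sum: rating = 2 OR supplier IN ('Umbra', 'Acme', 'Soylent')]
sku=B71: ✓ → 222
sku=B42: ✓ → 391
sku=B92: ✗
sku=B82: ✗
sku=B21: ✓ → 324
sku=B10: ✓ → 128
sku=B64: ✗
sku=B65: ✗
sku=B97: ✗
sku=B94: ✓ → 143
sku=B67: ✓ → 209
sku=B17: ✓ → 374
sku=B29: ✓ → 325
sku=B47: ✗
rating_sum = 222 + 391 + 324 + 128 + 143 + 209 + 374 + 325 = 2116
—
[price_sum: price <= 95]
sku=B71: ✗
sku=B42: ✗
sku=B92: ✗
sku=B82: ✗
sku=B21: ✗
sku=B10: ✗
sku=B64: ✗
sku=B65: ✗
sku=B97: ✓ → 334
sku=B94: ✓ → 143
sku=B67: ✗
sku=B17: ✗
sku=B29: ✗
sku=B47: ✓ → 409
price_sum = 334 + 143 + 409 = 886
—
[umbra_avg: supplier IN ('Umbra', 'Initech', 'Soylent') AND category = 'garden']
sku=B71: ✗
sku=B42: ✗
sku=B92: ✗
sku=B82: ✗
sku=B21: ✗
sku=B10: ✓ → 128
sku=B64: ✗
sku=B65: ✗
sku=B97: ✗
sku=B94: ✗
sku=B67: ✗
sku=B17: ✗
sku=B29: ✗
sku=B47: ✗
umbra_avg = 128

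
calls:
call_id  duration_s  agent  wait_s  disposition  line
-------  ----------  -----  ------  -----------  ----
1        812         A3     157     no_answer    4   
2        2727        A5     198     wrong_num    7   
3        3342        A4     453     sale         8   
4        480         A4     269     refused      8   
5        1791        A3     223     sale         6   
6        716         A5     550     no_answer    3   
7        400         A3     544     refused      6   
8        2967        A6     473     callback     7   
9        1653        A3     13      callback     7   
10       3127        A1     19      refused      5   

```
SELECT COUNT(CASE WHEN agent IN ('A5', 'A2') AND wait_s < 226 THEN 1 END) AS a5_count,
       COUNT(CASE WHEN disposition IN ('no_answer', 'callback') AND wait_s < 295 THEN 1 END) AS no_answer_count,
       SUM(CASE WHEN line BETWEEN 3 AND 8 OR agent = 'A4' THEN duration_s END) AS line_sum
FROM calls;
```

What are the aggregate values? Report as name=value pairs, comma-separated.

[a5_count: agent IN ('A5', 'A2') AND wait_s < 226]
call_id=1: ✗
call_id=2: ✓ → 1
call_id=3: ✗
call_id=4: ✗
call_id=5: ✗
call_id=6: ✗
call_id=7: ✗
call_id=8: ✗
call_id=9: ✗
call_id=10: ✗
a5_count = COUNT(1) = 1
—
[no_answer_count: disposition IN ('no_answer', 'callback') AND wait_s < 295]
call_id=1: ✓ → 1
call_id=2: ✗
call_id=3: ✗
call_id=4: ✗
call_id=5: ✗
call_id=6: ✗
call_id=7: ✗
call_id=8: ✗
call_id=9: ✓ → 1
call_id=10: ✗
no_answer_count = COUNT(1, 1) = 2
—
[line_sum: line BETWEEN 3 AND 8 OR agent = 'A4']
call_id=1: ✓ → 812
call_id=2: ✓ → 2727
call_id=3: ✓ → 3342
call_id=4: ✓ → 480
call_id=5: ✓ → 1791
call_id=6: ✓ → 716
call_id=7: ✓ → 400
call_id=8: ✓ → 2967
call_id=9: ✓ → 1653
call_id=10: ✓ → 3127
line_sum = 812 + 2727 + 3342 + 480 + 1791 + 716 + 400 + 2967 + 1653 + 3127 = 18015

a5_count=1, no_answer_count=2, line_sum=18015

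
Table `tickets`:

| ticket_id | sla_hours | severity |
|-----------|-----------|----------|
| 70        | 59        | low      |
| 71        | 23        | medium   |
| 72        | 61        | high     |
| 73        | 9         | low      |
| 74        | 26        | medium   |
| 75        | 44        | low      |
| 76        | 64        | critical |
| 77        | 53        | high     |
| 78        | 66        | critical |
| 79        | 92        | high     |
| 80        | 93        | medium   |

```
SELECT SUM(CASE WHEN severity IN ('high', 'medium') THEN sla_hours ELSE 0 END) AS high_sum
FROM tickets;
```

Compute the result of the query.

ticket_id=70: ✗
ticket_id=71: ✓ → 23
ticket_id=72: ✓ → 61
ticket_id=73: ✗
ticket_id=74: ✓ → 26
ticket_id=75: ✗
ticket_id=76: ✗
ticket_id=77: ✓ → 53
ticket_id=78: ✗
ticket_id=79: ✓ → 92
ticket_id=80: ✓ → 93
high_sum = 23 + 61 + 26 + 53 + 92 + 93 = 348

348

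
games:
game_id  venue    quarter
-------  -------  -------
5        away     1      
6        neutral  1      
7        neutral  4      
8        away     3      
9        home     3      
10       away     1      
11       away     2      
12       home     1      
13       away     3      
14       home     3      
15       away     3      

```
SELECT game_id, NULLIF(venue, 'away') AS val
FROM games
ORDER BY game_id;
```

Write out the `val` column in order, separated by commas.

game_id=5: venue=away vs away: equal → NULL
game_id=6: venue=neutral vs away: differ → neutral
game_id=7: venue=neutral vs away: differ → neutral
game_id=8: venue=away vs away: equal → NULL
game_id=9: venue=home vs away: differ → home
game_id=10: venue=away vs away: equal → NULL
game_id=11: venue=away vs away: equal → NULL
game_id=12: venue=home vs away: differ → home
game_id=13: venue=away vs away: equal → NULL
game_id=14: venue=home vs away: differ → home
game_id=15: venue=away vs away: equal → NULL

NULL, neutral, neutral, NULL, home, NULL, NULL, home, NULL, home, NULL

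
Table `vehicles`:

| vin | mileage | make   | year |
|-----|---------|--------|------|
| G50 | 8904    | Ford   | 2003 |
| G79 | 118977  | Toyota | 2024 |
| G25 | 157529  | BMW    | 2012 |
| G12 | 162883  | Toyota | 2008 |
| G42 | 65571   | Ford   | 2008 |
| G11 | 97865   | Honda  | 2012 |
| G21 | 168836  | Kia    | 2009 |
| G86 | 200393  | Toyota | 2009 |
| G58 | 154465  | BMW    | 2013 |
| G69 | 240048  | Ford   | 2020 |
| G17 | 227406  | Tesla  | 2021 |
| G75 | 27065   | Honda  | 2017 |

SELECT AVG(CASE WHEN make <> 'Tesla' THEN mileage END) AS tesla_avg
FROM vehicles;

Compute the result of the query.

vin=G50: ✓ → 8904
vin=G79: ✓ → 118977
vin=G25: ✓ → 157529
vin=G12: ✓ → 162883
vin=G42: ✓ → 65571
vin=G11: ✓ → 97865
vin=G21: ✓ → 168836
vin=G86: ✓ → 200393
vin=G58: ✓ → 154465
vin=G69: ✓ → 240048
vin=G17: ✗
vin=G75: ✓ → 27065
tesla_avg = (8904 + 118977 + 157529 + 162883 + 65571 + 97865 + 168836 + 200393 + 154465 + 240048 + 27065) / 11 = 127503.2727272727

127503.2727272727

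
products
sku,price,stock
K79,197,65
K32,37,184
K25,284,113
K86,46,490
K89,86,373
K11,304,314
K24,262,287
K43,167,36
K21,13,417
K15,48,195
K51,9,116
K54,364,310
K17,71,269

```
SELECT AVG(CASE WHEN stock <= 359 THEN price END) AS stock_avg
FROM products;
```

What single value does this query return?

sku=K79: ✓ → 197
sku=K32: ✓ → 37
sku=K25: ✓ → 284
sku=K86: ✗
sku=K89: ✗
sku=K11: ✓ → 304
sku=K24: ✓ → 262
sku=K43: ✓ → 167
sku=K21: ✗
sku=K15: ✓ → 48
sku=K51: ✓ → 9
sku=K54: ✓ → 364
sku=K17: ✓ → 71
stock_avg = (197 + 37 + 284 + 304 + 262 + 167 + 48 + 9 + 364 + 71) / 10 = 174.3

174.3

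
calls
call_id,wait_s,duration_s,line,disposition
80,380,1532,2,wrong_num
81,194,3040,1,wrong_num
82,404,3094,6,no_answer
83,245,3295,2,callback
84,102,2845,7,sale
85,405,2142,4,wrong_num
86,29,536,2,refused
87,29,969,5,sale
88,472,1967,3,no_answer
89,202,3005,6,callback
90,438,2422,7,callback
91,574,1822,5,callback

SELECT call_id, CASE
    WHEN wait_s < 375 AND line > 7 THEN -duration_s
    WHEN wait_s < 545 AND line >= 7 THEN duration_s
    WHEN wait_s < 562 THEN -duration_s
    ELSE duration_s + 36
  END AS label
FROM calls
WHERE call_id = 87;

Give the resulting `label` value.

-969

call_id = 87: wait_s=29, duration_s=969, line=5, disposition=sale.
wait_s < 375 AND line > 7 → false
wait_s < 545 AND line >= 7 → false
wait_s < 562 → true → -969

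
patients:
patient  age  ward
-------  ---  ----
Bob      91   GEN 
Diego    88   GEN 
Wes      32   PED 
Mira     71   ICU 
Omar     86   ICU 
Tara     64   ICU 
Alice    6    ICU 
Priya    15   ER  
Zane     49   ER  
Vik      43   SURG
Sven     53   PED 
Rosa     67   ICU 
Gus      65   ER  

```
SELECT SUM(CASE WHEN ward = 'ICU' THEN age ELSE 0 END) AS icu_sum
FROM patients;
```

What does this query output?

patient=Bob: ✗
patient=Diego: ✗
patient=Wes: ✗
patient=Mira: ✓ → 71
patient=Omar: ✓ → 86
patient=Tara: ✓ → 64
patient=Alice: ✓ → 6
patient=Priya: ✗
patient=Zane: ✗
patient=Vik: ✗
patient=Sven: ✗
patient=Rosa: ✓ → 67
patient=Gus: ✗
icu_sum = 71 + 86 + 64 + 6 + 67 = 294

294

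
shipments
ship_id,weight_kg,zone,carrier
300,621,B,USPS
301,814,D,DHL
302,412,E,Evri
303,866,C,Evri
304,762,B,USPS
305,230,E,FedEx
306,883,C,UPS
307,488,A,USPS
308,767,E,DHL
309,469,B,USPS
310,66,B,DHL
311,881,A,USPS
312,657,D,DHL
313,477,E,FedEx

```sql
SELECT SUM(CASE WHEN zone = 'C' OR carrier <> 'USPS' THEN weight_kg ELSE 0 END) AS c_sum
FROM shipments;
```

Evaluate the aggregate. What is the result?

ship_id=300: ✗
ship_id=301: ✓ → 814
ship_id=302: ✓ → 412
ship_id=303: ✓ → 866
ship_id=304: ✗
ship_id=305: ✓ → 230
ship_id=306: ✓ → 883
ship_id=307: ✗
ship_id=308: ✓ → 767
ship_id=309: ✗
ship_id=310: ✓ → 66
ship_id=311: ✗
ship_id=312: ✓ → 657
ship_id=313: ✓ → 477
c_sum = 814 + 412 + 866 + 230 + 883 + 767 + 66 + 657 + 477 = 5172

5172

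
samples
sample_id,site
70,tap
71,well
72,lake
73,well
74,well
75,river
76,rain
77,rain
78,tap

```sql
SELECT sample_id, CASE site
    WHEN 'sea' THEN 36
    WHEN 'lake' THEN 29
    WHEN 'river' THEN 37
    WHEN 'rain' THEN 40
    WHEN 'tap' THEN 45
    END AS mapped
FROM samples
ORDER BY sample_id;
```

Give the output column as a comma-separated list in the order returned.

sample_id=70: site='tap' → 45
sample_id=71: (no match → NULL) → NULL
sample_id=72: site='lake' → 29
sample_id=73: (no match → NULL) → NULL
sample_id=74: (no match → NULL) → NULL
sample_id=75: site='river' → 37
sample_id=76: site='rain' → 40
sample_id=77: site='rain' → 40
sample_id=78: site='tap' → 45

45, NULL, 29, NULL, NULL, 37, 40, 40, 45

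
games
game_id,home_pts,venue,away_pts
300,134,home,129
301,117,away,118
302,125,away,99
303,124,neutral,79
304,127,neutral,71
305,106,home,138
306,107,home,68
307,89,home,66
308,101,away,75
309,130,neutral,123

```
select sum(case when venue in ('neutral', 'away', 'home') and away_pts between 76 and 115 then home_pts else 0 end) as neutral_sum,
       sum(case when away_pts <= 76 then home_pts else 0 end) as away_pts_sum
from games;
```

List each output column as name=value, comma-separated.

neutral_sum=249, away_pts_sum=424

[neutral_sum: venue in ('neutral', 'away', 'home') and away_pts between 76 and 115]
game_id=300: ✗
game_id=301: ✗
game_id=302: ✓ → 125
game_id=303: ✓ → 124
game_id=304: ✗
game_id=305: ✗
game_id=306: ✗
game_id=307: ✗
game_id=308: ✗
game_id=309: ✗
neutral_sum = 125 + 124 = 249
—
[away_pts_sum: away_pts <= 76]
game_id=300: ✗
game_id=301: ✗
game_id=302: ✗
game_id=303: ✗
game_id=304: ✓ → 127
game_id=305: ✗
game_id=306: ✓ → 107
game_id=307: ✓ → 89
game_id=308: ✓ → 101
game_id=309: ✗
away_pts_sum = 127 + 107 + 89 + 101 = 424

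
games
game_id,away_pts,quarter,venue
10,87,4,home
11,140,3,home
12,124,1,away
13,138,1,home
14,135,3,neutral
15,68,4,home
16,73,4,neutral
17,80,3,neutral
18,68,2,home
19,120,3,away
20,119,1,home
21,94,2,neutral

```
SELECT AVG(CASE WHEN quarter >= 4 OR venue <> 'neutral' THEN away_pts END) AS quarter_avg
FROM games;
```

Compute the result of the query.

game_id=10: ✓ → 87
game_id=11: ✓ → 140
game_id=12: ✓ → 124
game_id=13: ✓ → 138
game_id=14: ✗
game_id=15: ✓ → 68
game_id=16: ✓ → 73
game_id=17: ✗
game_id=18: ✓ → 68
game_id=19: ✓ → 120
game_id=20: ✓ → 119
game_id=21: ✗
quarter_avg = (87 + 140 + 124 + 138 + 68 + 73 + 68 + 120 + 119) / 9 = 104.1111111111

104.1111111111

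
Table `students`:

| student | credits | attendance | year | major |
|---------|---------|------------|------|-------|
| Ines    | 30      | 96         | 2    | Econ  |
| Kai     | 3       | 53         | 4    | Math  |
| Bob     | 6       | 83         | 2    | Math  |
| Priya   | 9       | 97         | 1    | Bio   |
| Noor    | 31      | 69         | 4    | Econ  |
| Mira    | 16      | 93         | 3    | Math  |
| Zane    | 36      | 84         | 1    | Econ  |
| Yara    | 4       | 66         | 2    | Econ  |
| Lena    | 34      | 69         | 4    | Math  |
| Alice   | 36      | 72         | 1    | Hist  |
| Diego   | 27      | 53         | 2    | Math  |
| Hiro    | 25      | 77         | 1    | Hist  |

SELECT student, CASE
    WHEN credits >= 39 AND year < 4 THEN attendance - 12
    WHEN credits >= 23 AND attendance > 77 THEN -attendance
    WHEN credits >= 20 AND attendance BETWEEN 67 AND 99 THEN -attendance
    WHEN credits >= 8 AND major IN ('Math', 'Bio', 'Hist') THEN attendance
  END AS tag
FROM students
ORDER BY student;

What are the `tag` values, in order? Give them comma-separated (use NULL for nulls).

-72, NULL, 53, -77, -96, NULL, -69, 93, -69, 97, NULL, -84

student=Alice: credits >= 20 AND attendance BETWEEN 67 AND 99 → -72
student=Bob: (no match → NULL) → NULL
student=Diego: credits >= 8 AND major IN ('Math', 'Bio', 'Hist') → 53
student=Hiro: credits >= 20 AND attendance BETWEEN 67 AND 99 → -77
student=Ines: credits >= 23 AND attendance > 77 → -96
student=Kai: (no match → NULL) → NULL
student=Lena: credits >= 20 AND attendance BETWEEN 67 AND 99 → -69
student=Mira: credits >= 8 AND major IN ('Math', 'Bio', 'Hist') → 93
student=Noor: credits >= 20 AND attendance BETWEEN 67 AND 99 → -69
student=Priya: credits >= 8 AND major IN ('Math', 'Bio', 'Hist') → 97
student=Yara: (no match → NULL) → NULL
student=Zane: credits >= 23 AND attendance > 77 → -84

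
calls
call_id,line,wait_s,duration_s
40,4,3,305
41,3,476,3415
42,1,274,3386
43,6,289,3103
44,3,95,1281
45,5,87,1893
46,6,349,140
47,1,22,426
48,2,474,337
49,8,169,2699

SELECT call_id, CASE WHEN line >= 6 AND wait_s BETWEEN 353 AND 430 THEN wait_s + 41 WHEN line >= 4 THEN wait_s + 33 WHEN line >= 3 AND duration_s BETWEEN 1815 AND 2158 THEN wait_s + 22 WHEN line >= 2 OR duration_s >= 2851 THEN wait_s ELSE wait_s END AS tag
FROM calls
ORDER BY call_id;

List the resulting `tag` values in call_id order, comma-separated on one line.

36, 476, 274, 322, 95, 120, 382, 22, 474, 202

call_id=40: line >= 4 → 36
call_id=41: line >= 2 OR duration_s >= 2851 → 476
call_id=42: line >= 2 OR duration_s >= 2851 → 274
call_id=43: line >= 4 → 322
call_id=44: line >= 2 OR duration_s >= 2851 → 95
call_id=45: line >= 4 → 120
call_id=46: line >= 4 → 382
call_id=47: ELSE → 22
call_id=48: line >= 2 OR duration_s >= 2851 → 474
call_id=49: line >= 4 → 202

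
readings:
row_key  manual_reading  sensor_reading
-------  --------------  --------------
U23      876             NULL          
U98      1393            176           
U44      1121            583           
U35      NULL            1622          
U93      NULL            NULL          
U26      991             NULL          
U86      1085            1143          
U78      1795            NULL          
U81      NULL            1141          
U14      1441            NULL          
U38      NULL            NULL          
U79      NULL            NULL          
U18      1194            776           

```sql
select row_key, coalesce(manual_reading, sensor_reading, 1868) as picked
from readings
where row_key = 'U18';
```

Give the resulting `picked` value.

row_key = U18: manual_reading=1194, sensor_reading=776.
manual_reading=1194 → 1194

1194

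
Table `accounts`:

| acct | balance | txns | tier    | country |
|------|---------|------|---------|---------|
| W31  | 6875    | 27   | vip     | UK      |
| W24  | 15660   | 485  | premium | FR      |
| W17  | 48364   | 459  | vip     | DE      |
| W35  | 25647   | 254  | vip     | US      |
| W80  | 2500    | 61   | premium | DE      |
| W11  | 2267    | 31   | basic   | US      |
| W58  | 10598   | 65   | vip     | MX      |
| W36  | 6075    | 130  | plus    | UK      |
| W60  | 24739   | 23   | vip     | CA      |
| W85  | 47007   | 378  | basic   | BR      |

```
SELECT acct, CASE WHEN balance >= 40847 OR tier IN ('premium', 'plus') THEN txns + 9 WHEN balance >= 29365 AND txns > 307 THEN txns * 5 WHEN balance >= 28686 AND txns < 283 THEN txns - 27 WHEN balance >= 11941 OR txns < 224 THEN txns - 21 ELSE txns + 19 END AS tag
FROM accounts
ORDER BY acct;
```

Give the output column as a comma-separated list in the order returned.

10, 468, 494, 6, 233, 139, 44, 2, 70, 387

acct=W11: balance >= 11941 OR txns < 224 → 10
acct=W17: balance >= 40847 OR tier IN ('premium', 'plus') → 468
acct=W24: balance >= 40847 OR tier IN ('premium', 'plus') → 494
acct=W31: balance >= 11941 OR txns < 224 → 6
acct=W35: balance >= 11941 OR txns < 224 → 233
acct=W36: balance >= 40847 OR tier IN ('premium', 'plus') → 139
acct=W58: balance >= 11941 OR txns < 224 → 44
acct=W60: balance >= 11941 OR txns < 224 → 2
acct=W80: balance >= 40847 OR tier IN ('premium', 'plus') → 70
acct=W85: balance >= 40847 OR tier IN ('premium', 'plus') → 387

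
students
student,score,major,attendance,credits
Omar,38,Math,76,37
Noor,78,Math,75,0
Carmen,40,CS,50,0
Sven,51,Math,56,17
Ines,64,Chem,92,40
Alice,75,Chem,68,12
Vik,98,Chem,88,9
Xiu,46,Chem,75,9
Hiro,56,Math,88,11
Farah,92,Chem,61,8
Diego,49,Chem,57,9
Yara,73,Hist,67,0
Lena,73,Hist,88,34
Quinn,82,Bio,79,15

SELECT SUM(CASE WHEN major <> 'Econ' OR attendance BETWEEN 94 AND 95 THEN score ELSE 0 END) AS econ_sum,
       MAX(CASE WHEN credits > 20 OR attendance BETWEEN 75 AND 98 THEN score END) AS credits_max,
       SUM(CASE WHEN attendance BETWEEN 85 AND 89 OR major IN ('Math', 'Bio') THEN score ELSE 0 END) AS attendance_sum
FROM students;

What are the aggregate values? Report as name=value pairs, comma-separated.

[econ_sum: major <> 'Econ' OR attendance BETWEEN 94 AND 95]
student=Omar: ✓ → 38
student=Noor: ✓ → 78
student=Carmen: ✓ → 40
student=Sven: ✓ → 51
student=Ines: ✓ → 64
student=Alice: ✓ → 75
student=Vik: ✓ → 98
student=Xiu: ✓ → 46
student=Hiro: ✓ → 56
student=Farah: ✓ → 92
student=Diego: ✓ → 49
student=Yara: ✓ → 73
student=Lena: ✓ → 73
student=Quinn: ✓ → 82
econ_sum = 38 + 78 + 40 + 51 + 64 + 75 + 98 + 46 + 56 + 92 + 49 + 73 + 73 + 82 = 915
—
[credits_max: credits > 20 OR attendance BETWEEN 75 AND 98]
student=Omar: ✓ → 38
student=Noor: ✓ → 78
student=Carmen: ✗
student=Sven: ✗
student=Ines: ✓ → 64
student=Alice: ✗
student=Vik: ✓ → 98
student=Xiu: ✓ → 46
student=Hiro: ✓ → 56
student=Farah: ✗
student=Diego: ✗
student=Yara: ✗
student=Lena: ✓ → 73
student=Quinn: ✓ → 82
credits_max = MAX(38, 78, 64, 98, 46, 56, 73, 82) = 98
—
[attendance_sum: attendance BETWEEN 85 AND 89 OR major IN ('Math', 'Bio')]
student=Omar: ✓ → 38
student=Noor: ✓ → 78
student=Carmen: ✗
student=Sven: ✓ → 51
student=Ines: ✗
student=Alice: ✗
student=Vik: ✓ → 98
student=Xiu: ✗
student=Hiro: ✓ → 56
student=Farah: ✗
student=Diego: ✗
student=Yara: ✗
student=Lena: ✓ → 73
student=Quinn: ✓ → 82
attendance_sum = 38 + 78 + 51 + 98 + 56 + 73 + 82 = 476

econ_sum=915, credits_max=98, attendance_sum=476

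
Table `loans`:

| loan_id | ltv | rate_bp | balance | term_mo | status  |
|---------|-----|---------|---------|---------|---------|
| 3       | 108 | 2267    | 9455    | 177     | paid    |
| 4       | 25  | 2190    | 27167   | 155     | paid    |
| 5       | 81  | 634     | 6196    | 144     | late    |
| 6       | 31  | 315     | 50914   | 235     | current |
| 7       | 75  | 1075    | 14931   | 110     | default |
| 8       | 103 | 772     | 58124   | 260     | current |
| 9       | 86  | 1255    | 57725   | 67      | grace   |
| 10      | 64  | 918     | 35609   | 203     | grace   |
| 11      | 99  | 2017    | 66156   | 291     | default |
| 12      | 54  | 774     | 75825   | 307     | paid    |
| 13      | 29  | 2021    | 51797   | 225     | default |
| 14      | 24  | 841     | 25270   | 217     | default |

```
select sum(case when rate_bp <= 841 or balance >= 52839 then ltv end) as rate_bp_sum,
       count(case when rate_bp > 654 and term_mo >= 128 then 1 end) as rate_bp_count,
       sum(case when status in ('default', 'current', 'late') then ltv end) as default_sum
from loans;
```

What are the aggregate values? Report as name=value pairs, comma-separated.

rate_bp_sum=478, rate_bp_count=8, default_sum=442

[rate_bp_sum: rate_bp <= 841 or balance >= 52839]
loan_id=3: ✗
loan_id=4: ✗
loan_id=5: ✓ → 81
loan_id=6: ✓ → 31
loan_id=7: ✗
loan_id=8: ✓ → 103
loan_id=9: ✓ → 86
loan_id=10: ✗
loan_id=11: ✓ → 99
loan_id=12: ✓ → 54
loan_id=13: ✗
loan_id=14: ✓ → 24
rate_bp_sum = 81 + 31 + 103 + 86 + 99 + 54 + 24 = 478
—
[rate_bp_count: rate_bp > 654 and term_mo >= 128]
loan_id=3: ✓ → 1
loan_id=4: ✓ → 1
loan_id=5: ✗
loan_id=6: ✗
loan_id=7: ✗
loan_id=8: ✓ → 1
loan_id=9: ✗
loan_id=10: ✓ → 1
loan_id=11: ✓ → 1
loan_id=12: ✓ → 1
loan_id=13: ✓ → 1
loan_id=14: ✓ → 1
rate_bp_count = COUNT(1, 1, 1, 1, 1, 1, 1, 1) = 8
—
[default_sum: status in ('default', 'current', 'late')]
loan_id=3: ✗
loan_id=4: ✗
loan_id=5: ✓ → 81
loan_id=6: ✓ → 31
loan_id=7: ✓ → 75
loan_id=8: ✓ → 103
loan_id=9: ✗
loan_id=10: ✗
loan_id=11: ✓ → 99
loan_id=12: ✗
loan_id=13: ✓ → 29
loan_id=14: ✓ → 24
default_sum = 81 + 31 + 75 + 103 + 99 + 29 + 24 = 442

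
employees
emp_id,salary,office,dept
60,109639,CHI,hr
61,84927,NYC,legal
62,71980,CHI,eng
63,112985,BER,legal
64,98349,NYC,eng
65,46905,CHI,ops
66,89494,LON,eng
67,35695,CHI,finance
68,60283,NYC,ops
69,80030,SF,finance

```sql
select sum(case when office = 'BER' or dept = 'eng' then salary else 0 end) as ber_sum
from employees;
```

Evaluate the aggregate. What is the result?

emp_id=60: ✗
emp_id=61: ✗
emp_id=62: ✓ → 71980
emp_id=63: ✓ → 112985
emp_id=64: ✓ → 98349
emp_id=65: ✗
emp_id=66: ✓ → 89494
emp_id=67: ✗
emp_id=68: ✗
emp_id=69: ✗
ber_sum = 71980 + 112985 + 98349 + 89494 = 372808

372808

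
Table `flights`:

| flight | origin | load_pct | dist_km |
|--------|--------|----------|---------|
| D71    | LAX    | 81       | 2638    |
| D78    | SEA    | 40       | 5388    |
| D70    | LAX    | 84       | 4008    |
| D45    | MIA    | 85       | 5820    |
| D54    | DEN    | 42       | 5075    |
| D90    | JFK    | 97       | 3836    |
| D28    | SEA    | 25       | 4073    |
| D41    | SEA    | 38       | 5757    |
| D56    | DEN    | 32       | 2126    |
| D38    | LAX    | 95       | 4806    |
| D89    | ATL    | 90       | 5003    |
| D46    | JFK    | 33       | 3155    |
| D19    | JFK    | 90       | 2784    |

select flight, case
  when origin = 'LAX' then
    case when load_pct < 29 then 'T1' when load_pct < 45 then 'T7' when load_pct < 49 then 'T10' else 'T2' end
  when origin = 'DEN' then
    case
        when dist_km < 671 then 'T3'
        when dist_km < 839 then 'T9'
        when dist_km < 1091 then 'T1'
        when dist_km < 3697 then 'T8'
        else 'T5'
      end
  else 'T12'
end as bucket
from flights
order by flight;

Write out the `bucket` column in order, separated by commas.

flight=D19: origin='JFK' → outer ELSE → T12
flight=D28: origin='SEA' → outer ELSE → T12
flight=D38: origin='LAX' → inner[ELSE] → T2
flight=D41: origin='SEA' → outer ELSE → T12
flight=D45: origin='MIA' → outer ELSE → T12
flight=D46: origin='JFK' → outer ELSE → T12
flight=D54: origin='DEN' → inner[ELSE] → T5
flight=D56: origin='DEN' → inner[dist_km < 3697] → T8
flight=D70: origin='LAX' → inner[ELSE] → T2
flight=D71: origin='LAX' → inner[ELSE] → T2
flight=D78: origin='SEA' → outer ELSE → T12
flight=D89: origin='ATL' → outer ELSE → T12
flight=D90: origin='JFK' → outer ELSE → T12

T12, T12, T2, T12, T12, T12, T5, T8, T2, T2, T12, T12, T12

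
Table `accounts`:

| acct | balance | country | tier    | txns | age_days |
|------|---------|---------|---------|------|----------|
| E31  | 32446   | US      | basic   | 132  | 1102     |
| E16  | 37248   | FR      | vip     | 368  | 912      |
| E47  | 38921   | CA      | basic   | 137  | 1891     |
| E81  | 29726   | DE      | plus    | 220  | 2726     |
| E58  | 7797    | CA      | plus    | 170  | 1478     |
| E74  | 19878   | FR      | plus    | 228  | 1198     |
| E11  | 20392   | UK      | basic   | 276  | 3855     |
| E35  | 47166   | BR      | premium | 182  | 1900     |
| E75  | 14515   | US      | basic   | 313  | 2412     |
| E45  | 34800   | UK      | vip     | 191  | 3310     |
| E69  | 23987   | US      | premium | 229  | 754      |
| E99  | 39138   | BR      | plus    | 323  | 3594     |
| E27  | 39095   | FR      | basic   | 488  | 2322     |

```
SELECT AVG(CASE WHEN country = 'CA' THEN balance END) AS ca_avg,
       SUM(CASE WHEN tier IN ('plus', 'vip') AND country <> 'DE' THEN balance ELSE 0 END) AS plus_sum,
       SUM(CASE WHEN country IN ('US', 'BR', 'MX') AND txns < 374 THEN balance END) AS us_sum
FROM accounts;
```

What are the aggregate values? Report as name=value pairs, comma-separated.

[ca_avg: country = 'CA']
acct=E31: ✗
acct=E16: ✗
acct=E47: ✓ → 38921
acct=E81: ✗
acct=E58: ✓ → 7797
acct=E74: ✗
acct=E11: ✗
acct=E35: ✗
acct=E75: ✗
acct=E45: ✗
acct=E69: ✗
acct=E99: ✗
acct=E27: ✗
ca_avg = (38921 + 7797) / 2 = 23359
—
[plus_sum: tier IN ('plus', 'vip') AND country <> 'DE']
acct=E31: ✗
acct=E16: ✓ → 37248
acct=E47: ✗
acct=E81: ✗
acct=E58: ✓ → 7797
acct=E74: ✓ → 19878
acct=E11: ✗
acct=E35: ✗
acct=E75: ✗
acct=E45: ✓ → 34800
acct=E69: ✗
acct=E99: ✓ → 39138
acct=E27: ✗
plus_sum = 37248 + 7797 + 19878 + 34800 + 39138 = 138861
—
[us_sum: country IN ('US', 'BR', 'MX') AND txns < 374]
acct=E31: ✓ → 32446
acct=E16: ✗
acct=E47: ✗
acct=E81: ✗
acct=E58: ✗
acct=E74: ✗
acct=E11: ✗
acct=E35: ✓ → 47166
acct=E75: ✓ → 14515
acct=E45: ✗
acct=E69: ✓ → 23987
acct=E99: ✓ → 39138
acct=E27: ✗
us_sum = 32446 + 47166 + 14515 + 23987 + 39138 = 157252

ca_avg=23359, plus_sum=138861, us_sum=157252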